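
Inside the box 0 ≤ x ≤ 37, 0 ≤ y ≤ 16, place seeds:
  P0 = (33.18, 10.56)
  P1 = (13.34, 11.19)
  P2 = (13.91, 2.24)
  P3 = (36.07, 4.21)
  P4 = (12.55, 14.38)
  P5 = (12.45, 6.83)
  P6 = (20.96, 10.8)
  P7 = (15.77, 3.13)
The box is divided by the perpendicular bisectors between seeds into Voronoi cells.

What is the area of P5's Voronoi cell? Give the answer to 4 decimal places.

Area of P5's cell: 111.8347

1. box [0,37]×[0,16]: [(0, 0) (37, 0) (37, 16) (0, 16)]
2. ⊥bis P5·P0 via (22.815,8.695): [(0, 0) (24.3795, 0) (21.5006, 16) (0, 16)]  |A|=367.0408
3. ⊥bis P5·P1 via (12.895,9.01): [(0, 11.6422) (0, 0) (24.3795, 0) (23.1344, 6.9198)]  |A|=219.0194
4. ⊥bis P5·P2 via (13.18,4.535): [(21.6379, 7.2253) (0, 11.6422) (0, 0.3427)]  |A|=122.2496
5. ⊥bis P5·P3 via (24.26,5.52): [(21.6379, 7.2253) (0, 11.6422) (0, 0.3427)]  |A|=122.2496
6. ⊥bis P5·P4 via (12.5,10.605): [(21.6379, 7.2253) (4.5665, 10.7101) (0, 10.7706) (0, 0.3427)]  |A|=120.2593
7. ⊥bis P5·P6 via (16.705,8.815): [(17.9882, 6.0644) (17.0055, 8.1709) (4.5665, 10.7101) (0, 10.7706) (0, 0.3427)]  |A|=115.8447
8. ⊥bis P5·P7 via (14.11,4.98): [(13.8524, 4.7489) (17.2004, 7.753) (17.0055, 8.1709) (4.5665, 10.7101) (0, 10.7706) (0, 0.3427)]  |A|=111.8347
9. canonical 6-gon: [(13.8524, 4.7489) (17.2004, 7.753) (17.0055, 8.1709) (4.5665, 10.7101) (0, 10.7706) (0, 0.3427)]
10. shoelace: 111.8347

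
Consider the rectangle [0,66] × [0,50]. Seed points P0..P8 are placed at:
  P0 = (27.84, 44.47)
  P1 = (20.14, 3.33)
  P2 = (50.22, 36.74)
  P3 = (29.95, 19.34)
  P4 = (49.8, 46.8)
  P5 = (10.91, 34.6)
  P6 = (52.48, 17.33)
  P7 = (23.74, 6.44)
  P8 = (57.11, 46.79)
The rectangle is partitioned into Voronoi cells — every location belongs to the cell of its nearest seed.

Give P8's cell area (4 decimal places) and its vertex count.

1. box [0,66]×[0,50]: [(0, 0) (66, 0) (66, 50) (0, 50)]
2. ⊥bis P8·P0 via (42.475,45.63): [(46.0917, 0) (66, 0) (66, 50) (42.1286, 50)]  |A|=1094.4912
3. ⊥bis P8·P1 via (38.625,25.06): [(44.5017, 20.0609) (66, 1.773) (66, 50) (42.1286, 50)]  |A|=875.744
4. ⊥bis P8·P2 via (53.665,41.765): [(42.1559, 49.6553) (66, 33.3085) (66, 50) (42.1286, 50)]  |A|=203.1113
5. ⊥bis P8·P3 via (43.53,33.065): [(42.1559, 49.6553) (66, 33.3085) (66, 50) (42.1286, 50)]  |A|=203.1113
6. ⊥bis P8·P4 via (53.455,46.795): [(53.4483, 41.9135) (66, 33.3085) (66, 50) (53.4594, 50)]  |A|=155.4579
7. ⊥bis P8·P5 via (34.01,40.695): [(53.4483, 41.9135) (66, 33.3085) (66, 50) (53.4594, 50)]  |A|=155.4579
8. ⊥bis P8·P6 via (54.795,32.06): [(53.4483, 41.9135) (66, 33.3085) (66, 50) (53.4594, 50)]  |A|=155.4579
9. ⊥bis P8·P7 via (40.425,26.615): [(53.4483, 41.9135) (66, 33.3085) (66, 50) (53.4594, 50)]  |A|=155.4579
10. canonical 4-gon: [(53.4483, 41.9135) (66, 33.3085) (66, 50) (53.4594, 50)]
11. shoelace: 155.4579

Area of P8's cell: 155.4579 (4 vertices)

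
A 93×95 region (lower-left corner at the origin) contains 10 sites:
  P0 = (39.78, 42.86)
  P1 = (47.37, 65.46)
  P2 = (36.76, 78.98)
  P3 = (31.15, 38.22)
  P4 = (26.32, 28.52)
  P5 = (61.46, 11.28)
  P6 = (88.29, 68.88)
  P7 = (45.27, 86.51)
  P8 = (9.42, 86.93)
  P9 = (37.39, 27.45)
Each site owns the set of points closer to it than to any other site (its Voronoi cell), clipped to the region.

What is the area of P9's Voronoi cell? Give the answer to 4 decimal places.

Area of P9's cell: 568.4610

1. box [0,93]×[0,95]: [(0, 0) (93, 0) (93, 95) (0, 95)]
2. ⊥bis P9·P0 via (38.585,35.155): [(0, 41.1393) (0, 0) (93, 0) (93, 26.7156)]  |A|=3155.251
3. ⊥bis P9·P1 via (42.38,46.455): [(0, 41.1393) (0, 0) (93, 0) (93, 26.7156)]  |A|=3155.251
4. ⊥bis P9·P2 via (37.075,53.215): [(0, 41.1393) (0, 0) (93, 0) (93, 26.7156)]  |A|=3155.251
5. ⊥bis P9·P3 via (34.27,32.835): [(38.3399, 35.193) (0, 12.9794) (0, 0) (93, 0) (93, 26.7156)]  |A|=2615.4277
6. ⊥bis P9·P4 via (31.855,27.985): [(38.3399, 35.193) (32.2083, 31.6405) (29.15, 0) (93, 0) (93, 26.7156)]  |A|=1945.2445
7. ⊥bis P9·P5 via (49.425,19.365): [(58.0088, 32.1425) (38.3399, 35.193) (32.2083, 31.6405) (29.15, 0) (36.4158, 0)]  |A|=568.461
8. ⊥bis P9·P6 via (62.84,48.165): [(58.0088, 32.1425) (38.3399, 35.193) (32.2083, 31.6405) (29.15, 0) (36.4158, 0)]  |A|=568.461
9. ⊥bis P9·P7 via (41.33,56.98): [(58.0088, 32.1425) (38.3399, 35.193) (32.2083, 31.6405) (29.15, 0) (36.4158, 0)]  |A|=568.461
10. ⊥bis P9·P8 via (23.405,57.19): [(58.0088, 32.1425) (38.3399, 35.193) (32.2083, 31.6405) (29.15, 0) (36.4158, 0)]  |A|=568.461
11. canonical 5-gon: [(58.0088, 32.1425) (38.3399, 35.193) (32.2083, 31.6405) (29.15, 0) (36.4158, 0)]
12. shoelace: 568.461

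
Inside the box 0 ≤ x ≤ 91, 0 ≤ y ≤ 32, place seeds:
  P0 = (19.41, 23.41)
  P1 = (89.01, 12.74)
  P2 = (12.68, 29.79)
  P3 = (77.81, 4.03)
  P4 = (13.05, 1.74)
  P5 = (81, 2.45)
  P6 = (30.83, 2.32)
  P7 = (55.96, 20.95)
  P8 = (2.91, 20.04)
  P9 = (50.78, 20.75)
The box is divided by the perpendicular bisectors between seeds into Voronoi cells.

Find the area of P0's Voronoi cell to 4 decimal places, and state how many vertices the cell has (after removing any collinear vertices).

Area of P0's cell: 382.2659 (6 vertices)

1. box [0,91]×[0,32]: [(0, 0) (91, 0) (91, 32) (0, 32)]
2. ⊥bis P0·P1 via (54.21,18.075): [(0, 0) (51.439, 0) (56.3448, 32) (0, 32)]  |A|=1724.5406
3. ⊥bis P0·P2 via (16.045,26.6): [(0, 9.6748) (0, 0) (51.439, 0) (56.3448, 32) (21.1642, 32)]  |A|=1488.2933
4. ⊥bis P0·P3 via (48.61,13.72): [(0, 9.6748) (0, 0) (44.057, 0) (54.6762, 32) (21.1642, 32)]  |A|=1343.4845
5. ⊥bis P0·P4 via (16.23,12.575): [(5.6837, 15.6703) (45.39, 4.0167) (54.6762, 32) (21.1642, 32)]  |A|=883.2857
6. ⊥bis P0·P5 via (50.205,12.93): [(5.6837, 15.6703) (45.39, 4.0167) (54.6762, 32) (21.1642, 32)]  |A|=883.2857
7. ⊥bis P0·P6 via (25.12,12.865): [(5.6837, 15.6703) (21.6479, 10.9849) (53.4097, 28.1836) (54.6762, 32) (21.1642, 32)]  |A|=568.4587
8. ⊥bis P0·P7 via (37.685,22.18): [(5.6837, 15.6703) (21.6479, 10.9849) (37.5096, 19.5738) (38.3459, 32) (21.1642, 32)]  |A|=442.1084
9. ⊥bis P0·P8 via (11.16,21.725): [(11.2067, 21.4963) (12.8247, 13.5744) (21.6479, 10.9849) (37.5096, 19.5738) (38.3459, 32) (21.1642, 32)]  |A|=415.5189
10. ⊥bis P0·P9 via (35.095,22.08): [(11.2067, 21.4963) (12.8247, 13.5744) (21.6479, 10.9849) (34.7561, 18.0828) (35.9362, 32) (21.1642, 32)]  |A|=382.2659
11. canonical 6-gon: [(11.2067, 21.4963) (12.8247, 13.5744) (21.6479, 10.9849) (34.7561, 18.0828) (35.9362, 32) (21.1642, 32)]
12. shoelace: 382.2659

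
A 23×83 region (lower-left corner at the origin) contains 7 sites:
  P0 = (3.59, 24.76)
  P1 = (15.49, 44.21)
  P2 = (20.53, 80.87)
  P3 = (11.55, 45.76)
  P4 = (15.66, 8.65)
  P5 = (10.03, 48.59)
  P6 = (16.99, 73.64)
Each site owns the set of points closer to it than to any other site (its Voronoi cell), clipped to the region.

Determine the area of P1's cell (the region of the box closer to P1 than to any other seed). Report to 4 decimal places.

1. box [0,23]×[0,83]: [(0, 0) (23, 0) (23, 83) (0, 83)]
2. ⊥bis P1·P0 via (9.54,34.485): [(0, 40.3218) (23, 26.2498) (23, 83) (0, 83)]  |A|=1143.4261
3. ⊥bis P1·P2 via (18.01,62.54): [(0, 65.016) (0, 40.3218) (23, 26.2498) (23, 61.854)]  |A|=693.4309
4. ⊥bis P1·P3 via (13.52,44.985): [(20.3022, 62.2249) (9.4185, 34.5593) (23, 26.2498) (23, 61.854)]  |A|=281.115
5. ⊥bis P1·P4 via (15.575,26.43): [(20.3022, 62.2249) (9.4185, 34.5593) (22.6502, 26.4638) (23, 26.4655) (23, 61.854)]  |A|=281.0773
6. ⊥bis P1·P5 via (12.76,46.4): [(15.3437, 49.6208) (9.4185, 34.5593) (22.6502, 26.4638) (23, 26.4655) (23, 59.1649)]  |A|=252.862
7. ⊥bis P1·P6 via (16.24,58.925): [(22.5496, 58.6034) (15.3437, 49.6208) (9.4185, 34.5593) (22.6502, 26.4638) (23, 26.4655) (23, 58.5805)]  |A|=252.7304
8. canonical 6-gon: [(22.5496, 58.6034) (15.3437, 49.6208) (9.4185, 34.5593) (22.6502, 26.4638) (23, 26.4655) (23, 58.5805)]
9. shoelace: 252.7304

Area of P1's cell: 252.7304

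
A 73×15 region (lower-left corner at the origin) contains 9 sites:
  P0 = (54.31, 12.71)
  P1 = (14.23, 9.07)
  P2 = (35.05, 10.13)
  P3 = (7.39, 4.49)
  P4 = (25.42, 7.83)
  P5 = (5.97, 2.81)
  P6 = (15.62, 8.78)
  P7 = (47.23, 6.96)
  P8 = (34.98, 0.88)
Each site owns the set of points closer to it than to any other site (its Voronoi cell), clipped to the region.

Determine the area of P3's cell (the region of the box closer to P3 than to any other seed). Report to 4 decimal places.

1. box [0,73]×[0,15]: [(0, 0) (73, 0) (73, 15) (0, 15)]
2. ⊥bis P3·P0 via (30.85,8.6): [(0, 0) (32.3566, 0) (29.7288, 15) (0, 15)]  |A|=465.6407
3. ⊥bis P3·P1 via (10.81,6.78): [(0, 0) (15.3498, 0) (5.306, 15) (0, 15)]  |A|=154.9184
4. ⊥bis P3·P2 via (21.22,7.31): [(0, 0) (15.3498, 0) (5.306, 15) (0, 15)]  |A|=154.9184
5. ⊥bis P3·P4 via (16.405,6.16): [(0, 0) (15.3498, 0) (5.306, 15) (0, 15)]  |A|=154.9184
6. ⊥bis P3·P5 via (6.68,3.65): [(0, 9.2962) (10.9983, 0) (15.3498, 0) (5.306, 15) (0, 15)]  |A|=103.7972
7. ⊥bis P3·P6 via (11.505,6.635): [(0, 9.2962) (10.9983, 0) (14.9636, 0) (13.6062, 2.604) (5.306, 15) (0, 15)]  |A|=103.2943
8. ⊥bis P3·P7 via (27.31,5.725): [(0, 9.2962) (10.9983, 0) (14.9636, 0) (13.6062, 2.604) (5.306, 15) (0, 15)]  |A|=103.2943
9. ⊥bis P3·P8 via (21.185,2.685): [(0, 9.2962) (10.9983, 0) (14.9636, 0) (13.6062, 2.604) (5.306, 15) (0, 15)]  |A|=103.2943
10. canonical 6-gon: [(0, 9.2962) (10.9983, 0) (14.9636, 0) (13.6062, 2.604) (5.306, 15) (0, 15)]
11. shoelace: 103.2943

Area of P3's cell: 103.2943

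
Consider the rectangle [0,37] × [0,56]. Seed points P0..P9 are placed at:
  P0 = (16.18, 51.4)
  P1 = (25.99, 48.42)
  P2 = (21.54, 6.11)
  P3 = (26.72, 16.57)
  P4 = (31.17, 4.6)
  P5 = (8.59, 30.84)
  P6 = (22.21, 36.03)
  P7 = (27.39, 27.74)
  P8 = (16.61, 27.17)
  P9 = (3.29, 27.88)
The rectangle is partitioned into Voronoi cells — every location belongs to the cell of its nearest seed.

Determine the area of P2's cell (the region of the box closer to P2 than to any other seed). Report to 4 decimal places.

Area of P2's cell: 330.7677

1. box [0,37]×[0,56]: [(0, 0) (37, 0) (37, 56) (0, 56)]
2. ⊥bis P2·P0 via (18.86,28.755): [(0, 26.5229) (0, 0) (37, 0) (37, 30.9018)]  |A|=1062.3586
3. ⊥bis P2·P1 via (23.765,27.265): [(14.502, 28.2392) (0, 26.5229) (0, 0) (37, 0) (37, 25.873)]  |A|=1005.7892
4. ⊥bis P2·P3 via (24.13,11.34): [(0, 23.2897) (0, 0) (37, 0) (37, 4.9665)]  |A|=522.7393
5. ⊥bis P2·P4 via (26.355,5.355): [(27.0655, 9.8863) (0, 23.2897) (0, 0) (25.5153, 0)]  |A|=441.299
6. ⊥bis P2·P5 via (15.065,18.475): [(27.0655, 9.8863) (12.4682, 17.1152) (0, 10.5861) (0, 0) (25.5153, 0)]  |A|=362.1041
7. ⊥bis P2·P6 via (21.875,21.07): [(27.0655, 9.8863) (12.4682, 17.1152) (0, 10.5861) (0, 0) (25.5153, 0)]  |A|=362.1041
8. ⊥bis P2·P7 via (24.465,16.925): [(27.0655, 9.8863) (12.4682, 17.1152) (0, 10.5861) (0, 0) (25.5153, 0)]  |A|=362.1041
9. ⊥bis P2·P8 via (19.075,16.64): [(27.0655, 9.8863) (15.2403, 15.7423) (5.486, 13.4589) (0, 10.5861) (0, 0) (25.5153, 0)]  |A|=352.2435
10. ⊥bis P2·P9 via (12.415,16.995): [(27.0655, 9.8863) (15.2403, 15.7423) (9.2472, 14.3394) (0, 6.5874) (0, 0) (25.5153, 0)]  |A|=330.7677
11. canonical 6-gon: [(27.0655, 9.8863) (15.2403, 15.7423) (9.2472, 14.3394) (0, 6.5874) (0, 0) (25.5153, 0)]
12. shoelace: 330.7677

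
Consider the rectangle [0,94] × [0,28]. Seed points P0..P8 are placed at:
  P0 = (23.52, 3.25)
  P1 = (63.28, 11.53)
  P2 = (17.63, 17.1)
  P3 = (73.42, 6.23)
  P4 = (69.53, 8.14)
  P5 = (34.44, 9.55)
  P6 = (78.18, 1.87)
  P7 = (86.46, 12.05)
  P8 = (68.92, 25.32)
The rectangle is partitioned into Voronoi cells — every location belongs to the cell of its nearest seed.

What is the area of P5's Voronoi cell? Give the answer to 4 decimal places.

1. box [0,94]×[0,28]: [(0, 0) (94, 0) (94, 28) (0, 28)]
2. ⊥bis P5·P0 via (28.98,6.4): [(32.6723, 0) (94, 0) (94, 28) (16.5185, 28)]  |A|=1943.3292
3. ⊥bis P5·P1 via (48.86,10.54): [(32.6723, 0) (49.5836, 0) (47.6613, 28) (16.5185, 28)]  |A|=672.758
4. ⊥bis P5·P2 via (26.035,13.325): [(25.5753, 12.3015) (32.6723, 0) (49.5836, 0) (47.6613, 28) (32.6261, 28)]  |A|=546.325
5. ⊥bis P5·P3 via (53.93,7.89): [(25.5753, 12.3015) (32.6723, 0) (49.5836, 0) (47.6613, 28) (32.6261, 28)]  |A|=546.325
6. ⊥bis P5·P4 via (51.985,8.845): [(25.5753, 12.3015) (32.6723, 0) (49.5836, 0) (47.6613, 28) (32.6261, 28)]  |A|=546.325
7. ⊥bis P5·P6 via (56.31,5.71): [(25.5753, 12.3015) (32.6723, 0) (49.5836, 0) (47.6613, 28) (32.6261, 28)]  |A|=546.325
8. ⊥bis P5·P7 via (60.45,10.8): [(25.5753, 12.3015) (32.6723, 0) (49.5836, 0) (47.6613, 28) (32.6261, 28)]  |A|=546.325
9. ⊥bis P5·P8 via (51.68,17.435): [(25.5753, 12.3015) (32.6723, 0) (49.5836, 0) (47.8049, 25.9075) (46.8479, 28) (32.6261, 28)]  |A|=545.474
10. canonical 6-gon: [(25.5753, 12.3015) (32.6723, 0) (49.5836, 0) (47.8049, 25.9075) (46.8479, 28) (32.6261, 28)]
11. shoelace: 545.474

Area of P5's cell: 545.4740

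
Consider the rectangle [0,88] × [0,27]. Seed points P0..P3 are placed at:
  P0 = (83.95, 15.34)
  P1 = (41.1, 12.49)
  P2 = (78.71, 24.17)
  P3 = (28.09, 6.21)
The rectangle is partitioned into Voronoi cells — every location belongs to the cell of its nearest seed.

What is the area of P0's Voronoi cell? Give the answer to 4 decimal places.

Area of P0's cell: 405.9983

1. box [0,88]×[0,27]: [(0, 0) (88, 0) (88, 27) (0, 27)]
2. ⊥bis P0·P1 via (62.525,13.915): [(63.4505, 0) (88, 0) (88, 27) (61.6547, 27)]  |A|=687.0797
3. ⊥bis P0·P2 via (81.33,19.755): [(62.8654, 8.7975) (63.4505, 0) (88, 0) (88, 23.7132)]  |A|=405.9983
4. ⊥bis P0·P3 via (56.02,10.775): [(62.8654, 8.7975) (63.4505, 0) (88, 0) (88, 23.7132)]  |A|=405.9983
5. canonical 4-gon: [(62.8654, 8.7975) (63.4505, 0) (88, 0) (88, 23.7132)]
6. shoelace: 405.9983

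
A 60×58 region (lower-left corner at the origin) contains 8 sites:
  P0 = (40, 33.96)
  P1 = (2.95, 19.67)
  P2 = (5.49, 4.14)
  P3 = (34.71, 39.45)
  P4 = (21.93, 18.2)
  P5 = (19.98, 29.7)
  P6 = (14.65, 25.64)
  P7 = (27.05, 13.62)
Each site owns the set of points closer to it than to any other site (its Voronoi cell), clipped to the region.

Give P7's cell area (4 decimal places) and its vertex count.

Area of P7's cell: 671.0424 (5 vertices)

1. box [0,60]×[0,58]: [(0, 0) (60, 0) (60, 58) (0, 58)]
2. ⊥bis P7·P0 via (33.525,23.79): [(0, 45.1346) (0, 0) (60, 0) (60, 6.934)]  |A|=1562.0571
3. ⊥bis P7·P1 via (15,16.645): [(19.0993, 32.9745) (10.8215, 0) (60, 0) (60, 6.934)]  |A|=952.6209
4. ⊥bis P7·P2 via (16.27,8.88): [(19.0993, 32.9745) (14.2207, 13.5407) (20.1746, 0) (60, 0) (60, 6.934)]  |A|=889.2974
5. ⊥bis P7·P3 via (30.88,26.535): [(27.7606, 27.4601) (18.411, 30.2327) (14.2207, 13.5407) (20.1746, 0) (60, 0) (60, 6.934)]  |A|=875.5261
6. ⊥bis P7·P4 via (24.49,15.91): [(32.2596, 24.5957) (16.9065, 7.4324) (20.1746, 0) (60, 0) (60, 6.934)]  |A|=671.0424
7. ⊥bis P7·P5 via (23.515,21.66): [(32.2596, 24.5957) (16.9065, 7.4324) (20.1746, 0) (60, 0) (60, 6.934)]  |A|=671.0424
8. ⊥bis P7·P6 via (20.85,19.63): [(32.2596, 24.5957) (16.9065, 7.4324) (20.1746, 0) (60, 0) (60, 6.934)]  |A|=671.0424
9. canonical 5-gon: [(32.2596, 24.5957) (16.9065, 7.4324) (20.1746, 0) (60, 0) (60, 6.934)]
10. shoelace: 671.0424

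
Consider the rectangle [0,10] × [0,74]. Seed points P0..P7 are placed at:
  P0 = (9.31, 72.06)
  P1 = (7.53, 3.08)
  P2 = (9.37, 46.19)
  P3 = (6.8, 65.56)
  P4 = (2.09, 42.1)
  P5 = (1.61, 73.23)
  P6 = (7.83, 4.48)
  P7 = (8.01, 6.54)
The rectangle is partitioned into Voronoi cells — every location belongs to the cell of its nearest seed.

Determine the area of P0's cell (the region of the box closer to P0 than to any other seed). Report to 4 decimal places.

Area of P0's cell: 23.4293

1. box [0,10]×[0,74]: [(0, 0) (10, 0) (10, 74) (0, 74)]
2. ⊥bis P0·P1 via (8.42,37.57): [(0, 37.7873) (10, 37.5292) (10, 74) (0, 74)]  |A|=363.4175
3. ⊥bis P0·P2 via (9.34,59.125): [(0, 59.1033) (10, 59.1265) (10, 74) (0, 74)]  |A|=148.8507
4. ⊥bis P0·P3 via (8.055,68.81): [(0, 71.9205) (10, 68.0589) (10, 74) (0, 74)]  |A|=40.103
5. ⊥bis P0·P4 via (5.7,57.08): [(0, 71.9205) (10, 68.0589) (10, 74) (0, 74)]  |A|=40.103
6. ⊥bis P0·P5 via (5.46,72.645): [(5.0534, 69.9691) (10, 68.0589) (10, 74) (5.6659, 74)]  |A|=23.4293
7. ⊥bis P0·P6 via (8.57,38.27): [(5.0534, 69.9691) (10, 68.0589) (10, 74) (5.6659, 74)]  |A|=23.4293
8. ⊥bis P0·P7 via (8.66,39.3): [(5.0534, 69.9691) (10, 68.0589) (10, 74) (5.6659, 74)]  |A|=23.4293
9. canonical 4-gon: [(5.0534, 69.9691) (10, 68.0589) (10, 74) (5.6659, 74)]
10. shoelace: 23.4293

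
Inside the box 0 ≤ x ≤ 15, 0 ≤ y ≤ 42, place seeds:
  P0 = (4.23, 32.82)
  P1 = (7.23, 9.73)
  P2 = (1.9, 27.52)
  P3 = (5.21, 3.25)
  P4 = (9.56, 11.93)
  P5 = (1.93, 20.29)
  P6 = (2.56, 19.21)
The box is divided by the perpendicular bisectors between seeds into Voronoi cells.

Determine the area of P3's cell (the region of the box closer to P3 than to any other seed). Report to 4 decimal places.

1. box [0,15]×[0,42]: [(0, 0) (15, 0) (15, 42) (0, 42)]
2. ⊥bis P3·P0 via (4.72,18.035): [(0, 17.8786) (0, 0) (15, 0) (15, 18.3757)]  |A|=271.907
3. ⊥bis P3·P1 via (6.22,6.49): [(0, 8.429) (0, 0) (15, 0) (15, 3.753)]  |A|=91.3648
4. ⊥bis P3·P2 via (3.555,15.385): [(0, 8.429) (0, 0) (15, 0) (15, 3.753)]  |A|=91.3648
5. ⊥bis P3·P4 via (7.385,7.59): [(0, 8.429) (0, 0) (15, 0) (15, 3.753)]  |A|=91.3648
6. ⊥bis P3·P5 via (3.57,11.77): [(0, 8.429) (0, 0) (15, 0) (15, 3.753)]  |A|=91.3648
7. ⊥bis P3·P6 via (3.885,11.23): [(0, 8.429) (0, 0) (15, 0) (15, 3.753)]  |A|=91.3648
8. canonical 4-gon: [(0, 8.429) (0, 0) (15, 0) (15, 3.753)]
9. shoelace: 91.3648

Area of P3's cell: 91.3648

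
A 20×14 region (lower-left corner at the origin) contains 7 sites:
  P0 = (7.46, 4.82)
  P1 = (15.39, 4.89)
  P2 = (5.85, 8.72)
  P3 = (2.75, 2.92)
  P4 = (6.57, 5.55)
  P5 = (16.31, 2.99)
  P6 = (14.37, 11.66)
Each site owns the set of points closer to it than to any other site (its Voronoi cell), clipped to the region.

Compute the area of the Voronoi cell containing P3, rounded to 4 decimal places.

Area of P3's cell: 35.6946

1. box [0,20]×[0,14]: [(0, 0) (20, 0) (20, 14) (0, 14)]
2. ⊥bis P3·P0 via (5.105,3.87): [(0, 0) (6.6661, 0) (1.0186, 14) (0, 14)]  |A|=53.7931
3. ⊥bis P3·P1 via (9.07,3.905): [(0, 0) (6.6661, 0) (1.0186, 14) (0, 14)]  |A|=53.7931
4. ⊥bis P3·P2 via (4.3,5.82): [(0, 8.1183) (0, 0) (6.6661, 0) (4.3234, 5.8075)]  |A|=36.9061
5. ⊥bis P3·P4 via (4.66,4.235): [(3.143, 6.4384) (0, 8.1183) (0, 0) (6.6661, 0) (5.3791, 3.1905)]  |A|=35.6946
6. ⊥bis P3·P5 via (9.53,2.955): [(3.143, 6.4384) (0, 8.1183) (0, 0) (6.6661, 0) (5.3791, 3.1905)]  |A|=35.6946
7. ⊥bis P3·P6 via (8.56,7.29): [(3.143, 6.4384) (0, 8.1183) (0, 0) (6.6661, 0) (5.3791, 3.1905)]  |A|=35.6946
8. canonical 5-gon: [(3.143, 6.4384) (0, 8.1183) (0, 0) (6.6661, 0) (5.3791, 3.1905)]
9. shoelace: 35.6946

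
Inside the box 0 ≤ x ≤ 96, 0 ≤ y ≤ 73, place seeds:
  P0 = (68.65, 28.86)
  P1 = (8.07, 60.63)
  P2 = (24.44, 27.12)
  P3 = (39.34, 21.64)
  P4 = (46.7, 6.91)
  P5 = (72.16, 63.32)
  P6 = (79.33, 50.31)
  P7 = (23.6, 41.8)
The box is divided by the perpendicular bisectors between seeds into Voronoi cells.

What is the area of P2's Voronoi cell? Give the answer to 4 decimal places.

1. box [0,96]×[0,73]: [(0, 0) (96, 0) (96, 73) (0, 73)]
2. ⊥bis P2·P0 via (46.545,27.99): [(0, 0) (47.6466, 0) (44.7735, 73) (0, 73)]  |A|=3373.3349
3. ⊥bis P2·P1 via (16.255,43.875): [(0, 35.9343) (0, 0) (47.6466, 0) (45.3602, 58.0932)]  |A|=2198.9653
4. ⊥bis P2·P3 via (31.89,24.38): [(44.0547, 57.4554) (0, 35.9343) (0, 0) (22.9234, 0)]  |A|=1450.0725
5. ⊥bis P2·P4 via (35.57,17.015): [(24.831, 5.1867) (44.0547, 57.4554) (0, 35.9343) (0, 0) (20.122, 0)]  |A|=1442.8075
6. ⊥bis P2·P5 via (48.3,45.22): [(24.831, 5.1867) (42.4102, 52.9841) (40.38, 55.6603) (0, 35.9343) (0, 0) (20.122, 0)]  |A|=1436.0683
7. ⊥bis P2·P6 via (51.885,38.715): [(24.831, 5.1867) (42.4102, 52.9841) (40.38, 55.6603) (0, 35.9343) (0, 0) (20.122, 0)]  |A|=1436.0683
8. ⊥bis P2·P7 via (24.02,34.46): [(24.831, 5.1867) (35.8462, 35.1367) (0, 33.0856) (0, 0) (20.122, 0)]  |A|=988.4563
9. canonical 5-gon: [(24.831, 5.1867) (35.8462, 35.1367) (0, 33.0856) (0, 0) (20.122, 0)]
10. shoelace: 988.4563

Area of P2's cell: 988.4563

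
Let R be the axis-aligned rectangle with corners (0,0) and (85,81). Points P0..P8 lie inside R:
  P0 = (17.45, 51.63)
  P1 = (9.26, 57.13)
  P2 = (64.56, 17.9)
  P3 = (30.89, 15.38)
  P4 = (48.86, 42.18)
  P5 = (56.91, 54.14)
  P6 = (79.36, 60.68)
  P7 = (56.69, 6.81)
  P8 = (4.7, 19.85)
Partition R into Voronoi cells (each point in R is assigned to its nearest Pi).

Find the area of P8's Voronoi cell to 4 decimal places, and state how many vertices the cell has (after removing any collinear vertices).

Area of P8's cell: 642.8093 (5 vertices)

1. box [0,85]×[0,81]: [(0, 0) (85, 0) (85, 81) (0, 81)]
2. ⊥bis P8·P0 via (11.075,35.74): [(0, 40.1832) (0, 0) (85, 0) (85, 6.0816)]  |A|=1966.2561
3. ⊥bis P8·P1 via (6.98,38.49): [(3.0102, 38.9756) (0, 39.3438) (0, 0) (85, 0) (85, 6.0816)]  |A|=1964.9926
4. ⊥bis P8·P2 via (34.63,18.875): [(34.8684, 26.1942) (3.0102, 38.9756) (0, 39.3438) (0, 0) (34.0151, 0)]  |A|=1144.799
5. ⊥bis P8·P3 via (17.795,17.615): [(20.2596, 32.0552) (3.0102, 38.9756) (0, 39.3438) (0, 0) (14.7885, 0)]  |A|=642.8093
6. ⊥bis P8·P4 via (26.78,31.015): [(20.2596, 32.0552) (3.0102, 38.9756) (0, 39.3438) (0, 0) (14.7885, 0)]  |A|=642.8093
7. ⊥bis P8·P5 via (30.805,36.995): [(20.2596, 32.0552) (3.0102, 38.9756) (0, 39.3438) (0, 0) (14.7885, 0)]  |A|=642.8093
8. ⊥bis P8·P6 via (42.03,40.265): [(20.2596, 32.0552) (3.0102, 38.9756) (0, 39.3438) (0, 0) (14.7885, 0)]  |A|=642.8093
9. ⊥bis P8·P7 via (30.695,13.33): [(20.2596, 32.0552) (3.0102, 38.9756) (0, 39.3438) (0, 0) (14.7885, 0)]  |A|=642.8093
10. canonical 5-gon: [(20.2596, 32.0552) (3.0102, 38.9756) (0, 39.3438) (0, 0) (14.7885, 0)]
11. shoelace: 642.8093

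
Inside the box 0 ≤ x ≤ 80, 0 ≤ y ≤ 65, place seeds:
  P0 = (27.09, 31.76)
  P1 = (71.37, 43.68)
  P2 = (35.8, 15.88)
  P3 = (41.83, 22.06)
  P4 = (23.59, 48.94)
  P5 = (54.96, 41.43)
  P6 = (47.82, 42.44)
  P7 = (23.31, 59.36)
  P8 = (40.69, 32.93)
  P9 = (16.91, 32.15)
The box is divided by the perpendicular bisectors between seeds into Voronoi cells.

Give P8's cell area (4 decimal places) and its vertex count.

Area of P8's cell: 199.2590 (5 vertices)

1. box [0,80]×[0,65]: [(0, 0) (80, 0) (80, 65) (0, 65)]
2. ⊥bis P8·P0 via (33.89,32.345): [(36.6726, 0) (80, 0) (80, 65) (31.0807, 65)]  |A|=2998.0167
3. ⊥bis P8·P1 via (56.03,38.305): [(36.6726, 0) (69.4517, 0) (46.6763, 65) (31.0807, 65)]  |A|=1572.1781
4. ⊥bis P8·P2 via (38.245,24.405): [(34.4802, 25.4848) (63.4315, 17.1814) (46.6763, 65) (31.0807, 65)]  |A|=930.7756
5. ⊥bis P8·P3 via (41.26,27.495): [(34.3694, 26.7723) (59.1599, 29.3723) (46.6763, 65) (31.0807, 65)]  |A|=755.9351
6. ⊥bis P8·P4 via (32.14,40.935): [(33.0659, 41.924) (34.3694, 26.7723) (59.1599, 29.3723) (48.8535, 58.7864)]  |A|=508.5876
7. ⊥bis P8·P5 via (47.825,37.18): [(40.3592, 49.7138) (33.0659, 41.924) (34.3694, 26.7723) (52.8687, 28.7125)]  |A|=266.7192
8. ⊥bis P8·P6 via (44.255,37.685): [(50.1623, 33.2561) (35.3488, 44.3623) (33.0659, 41.924) (34.3694, 26.7723) (52.8687, 28.7125)]  |A|=199.259
9. ⊥bis P8·P7 via (32,46.145): [(50.1623, 33.2561) (35.3488, 44.3623) (33.0659, 41.924) (34.3694, 26.7723) (52.8687, 28.7125)]  |A|=199.259
10. ⊥bis P8·P9 via (28.8,32.54): [(50.1623, 33.2561) (35.3488, 44.3623) (33.0659, 41.924) (34.3694, 26.7723) (52.8687, 28.7125)]  |A|=199.259
11. canonical 5-gon: [(50.1623, 33.2561) (35.3488, 44.3623) (33.0659, 41.924) (34.3694, 26.7723) (52.8687, 28.7125)]
12. shoelace: 199.259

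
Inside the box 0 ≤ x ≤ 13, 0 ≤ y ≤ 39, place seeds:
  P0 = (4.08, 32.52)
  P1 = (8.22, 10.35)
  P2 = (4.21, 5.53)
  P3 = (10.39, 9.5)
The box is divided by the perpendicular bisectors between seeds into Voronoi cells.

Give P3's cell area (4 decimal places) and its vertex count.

1. box [0,13]×[0,39]: [(0, 0) (13, 0) (13, 39) (0, 39)]
2. ⊥bis P3·P0 via (7.235,21.01): [(0, 19.0268) (0, 0) (13, 0) (13, 22.5902)]  |A|=270.5109
3. ⊥bis P3·P1 via (9.305,9.925): [(5.4173, 0) (13, 0) (13, 19.3581)]  |A|=73.3931
4. ⊥bis P3·P2 via (7.3,7.515): [(7.9591, 6.489) (12.1276, 0) (13, 0) (13, 19.3581)]  |A|=51.6217
5. canonical 4-gon: [(7.9591, 6.489) (12.1276, 0) (13, 0) (13, 19.3581)]
6. shoelace: 51.6217

Area of P3's cell: 51.6217 (4 vertices)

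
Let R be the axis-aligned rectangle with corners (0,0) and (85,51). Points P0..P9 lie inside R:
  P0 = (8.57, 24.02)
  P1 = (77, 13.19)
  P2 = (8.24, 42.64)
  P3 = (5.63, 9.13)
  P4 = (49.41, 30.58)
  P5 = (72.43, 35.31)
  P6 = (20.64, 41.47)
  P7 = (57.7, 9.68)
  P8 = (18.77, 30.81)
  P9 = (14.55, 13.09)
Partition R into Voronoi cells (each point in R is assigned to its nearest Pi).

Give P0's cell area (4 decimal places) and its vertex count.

Area of P0's cell: 217.3679 (5 vertices)

1. box [0,85]×[0,51]: [(0, 0) (85, 0) (85, 51) (0, 51)]
2. ⊥bis P0·P1 via (42.785,18.605): [(0, 0) (39.8405, 0) (47.912, 51) (0, 51)]  |A|=2237.6877
3. ⊥bis P0·P2 via (8.405,33.33): [(0, 33.181) (0, 0) (39.8405, 0) (45.2187, 33.9824)]  |A|=1427.1404
4. ⊥bis P0·P3 via (7.1,16.575): [(0, 33.181) (0, 17.9769) (41.3921, 9.8041) (45.2187, 33.9824)]  |A|=859.7898
5. ⊥bis P0·P4 via (28.99,27.3): [(27.9657, 33.6767) (0, 33.181) (0, 17.9769) (31.4861, 11.76)]  |A|=546.6904
6. ⊥bis P0·P5 via (40.5,29.665): [(27.9657, 33.6767) (0, 33.181) (0, 17.9769) (31.4861, 11.76)]  |A|=546.6904
7. ⊥bis P0·P6 via (14.605,32.745): [(29.8041, 22.232) (13.6255, 33.4225) (0, 33.181) (0, 17.9769) (31.4861, 11.76)]  |A|=464.3967
8. ⊥bis P0·P7 via (33.135,16.85): [(29.8041, 22.232) (13.6255, 33.4225) (0, 33.181) (0, 17.9769) (31.4861, 11.76)]  |A|=464.3967
9. ⊥bis P0·P8 via (13.67,27.415): [(9.717, 33.3533) (0, 33.181) (0, 17.9769) (22.9723, 13.4411)]  |A|=272.5216
10. ⊥bis P0·P9 via (11.56,18.555): [(17.4301, 21.7666) (9.717, 33.3533) (0, 33.181) (0, 17.9769) (7.718, 16.453)]  |A|=217.3679
11. canonical 5-gon: [(17.4301, 21.7666) (9.717, 33.3533) (0, 33.181) (0, 17.9769) (7.718, 16.453)]
12. shoelace: 217.3679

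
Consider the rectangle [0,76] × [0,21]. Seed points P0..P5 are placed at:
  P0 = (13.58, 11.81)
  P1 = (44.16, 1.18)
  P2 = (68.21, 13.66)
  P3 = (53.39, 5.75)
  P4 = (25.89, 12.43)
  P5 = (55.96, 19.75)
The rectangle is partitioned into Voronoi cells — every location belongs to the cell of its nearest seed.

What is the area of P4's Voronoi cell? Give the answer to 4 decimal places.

1. box [0,76]×[0,21]: [(0, 0) (76, 0) (76, 21) (0, 21)]
2. ⊥bis P4·P0 via (19.735,12.12): [(20.3454, 0) (76, 0) (76, 21) (19.2878, 21)]  |A|=1179.8516
3. ⊥bis P4·P1 via (35.025,6.805): [(20.3454, 0) (30.8347, 0) (43.7658, 21) (19.2878, 21)]  |A|=367.1567
4. ⊥bis P4·P2 via (47.05,13.045): [(20.3454, 0) (30.8347, 0) (43.7658, 21) (19.2878, 21)]  |A|=367.1567
5. ⊥bis P4·P3 via (39.64,9.09): [(20.3454, 0) (30.8347, 0) (41.73, 17.6938) (42.533, 21) (19.2878, 21)]  |A|=365.119
6. ⊥bis P4·P5 via (40.925,16.09): [(20.3454, 0) (30.8347, 0) (40.8733, 16.3026) (39.7297, 21) (19.2878, 21)]  |A|=357.6773
7. canonical 5-gon: [(20.3454, 0) (30.8347, 0) (40.8733, 16.3026) (39.7297, 21) (19.2878, 21)]
8. shoelace: 357.6773

Area of P4's cell: 357.6773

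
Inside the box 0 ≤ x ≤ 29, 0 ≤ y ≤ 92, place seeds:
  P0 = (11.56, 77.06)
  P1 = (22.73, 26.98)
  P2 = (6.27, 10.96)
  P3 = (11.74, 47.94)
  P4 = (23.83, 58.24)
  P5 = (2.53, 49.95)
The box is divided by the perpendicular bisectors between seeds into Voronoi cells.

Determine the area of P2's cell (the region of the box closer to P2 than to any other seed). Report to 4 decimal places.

Area of P2's cell: 543.5648

1. box [0,29]×[0,92]: [(0, 0) (29, 0) (29, 92) (0, 92)]
2. ⊥bis P2·P0 via (8.915,44.01): [(0, 44.7235) (0, 0) (29, 0) (29, 42.4026)]  |A|=1263.3279
3. ⊥bis P2·P1 via (14.5,18.97): [(0, 33.8683) (0, 0) (29, 0) (29, 4.0717)]  |A|=550.13
4. ⊥bis P2·P3 via (9.005,29.45): [(3.5089, 30.263) (0, 30.782) (0, 0) (29, 0) (29, 4.0717)]  |A|=544.7153
5. ⊥bis P2·P4 via (15.05,34.6): [(3.5089, 30.263) (0, 30.782) (0, 0) (29, 0) (29, 4.0717)]  |A|=544.7153
6. ⊥bis P2·P5 via (4.4,30.455): [(3.5089, 30.263) (3.0719, 30.3276) (0, 30.0329) (0, 0) (29, 0) (29, 4.0717)]  |A|=543.5648
7. canonical 6-gon: [(3.5089, 30.263) (3.0719, 30.3276) (0, 30.0329) (0, 0) (29, 0) (29, 4.0717)]
8. shoelace: 543.5648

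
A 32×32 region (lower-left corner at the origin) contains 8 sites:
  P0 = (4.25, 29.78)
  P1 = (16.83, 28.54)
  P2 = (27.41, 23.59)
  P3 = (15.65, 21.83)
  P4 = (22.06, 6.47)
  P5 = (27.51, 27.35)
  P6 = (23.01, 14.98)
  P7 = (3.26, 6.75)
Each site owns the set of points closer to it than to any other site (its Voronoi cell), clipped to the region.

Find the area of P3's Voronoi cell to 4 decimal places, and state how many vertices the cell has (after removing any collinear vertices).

1. box [0,32]×[0,32]: [(0, 0) (32, 0) (32, 32) (0, 32)]
2. ⊥bis P3·P0 via (9.95,25.805): [(0, 11.5371) (0, 0) (32, 0) (32, 32) (14.2702, 32)]  |A|=877.995
3. ⊥bis P3·P1 via (16.24,25.185): [(10.252, 26.238) (0, 11.5371) (0, 0) (32, 0) (32, 22.4135)]  |A|=722.672
4. ⊥bis P3·P2 via (21.53,22.71): [(21.2926, 24.2965) (10.252, 26.238) (0, 11.5371) (0, 0) (24.9288, 0)]  |A|=516.7736
5. ⊥bis P3·P4 via (18.855,14.15): [(22.5785, 15.7039) (21.2926, 24.2965) (10.252, 26.238) (0, 11.5371) (0, 6.2815)]  |A|=250.121
6. ⊥bis P3·P5 via (21.58,24.59): [(22.5785, 15.7039) (21.2926, 24.2965) (10.252, 26.238) (0, 11.5371) (0, 6.2815)]  |A|=250.121
7. ⊥bis P3·P6 via (19.33,18.405): [(13.1566, 11.7719) (21.7803, 21.0377) (21.2926, 24.2965) (10.252, 26.238) (0, 11.5371) (0, 6.2815)]  |A|=223.4241
8. ⊥bis P3·P7 via (9.455,14.29): [(12.7343, 11.5957) (13.1566, 11.7719) (21.7803, 21.0377) (21.2926, 24.2965) (10.252, 26.238) (4.6646, 18.2259)]  |A|=147.5092
9. canonical 6-gon: [(12.7343, 11.5957) (13.1566, 11.7719) (21.7803, 21.0377) (21.2926, 24.2965) (10.252, 26.238) (4.6646, 18.2259)]
10. shoelace: 147.5092

Area of P3's cell: 147.5092 (6 vertices)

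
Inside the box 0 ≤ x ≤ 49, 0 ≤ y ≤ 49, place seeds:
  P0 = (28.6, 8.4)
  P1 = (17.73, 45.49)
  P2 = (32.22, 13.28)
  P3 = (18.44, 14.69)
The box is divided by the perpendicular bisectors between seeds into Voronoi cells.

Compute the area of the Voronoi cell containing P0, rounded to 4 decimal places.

Area of P0's cell: 208.6383

1. box [0,49]×[0,49]: [(0, 0) (49, 0) (49, 49) (0, 49)]
2. ⊥bis P0·P1 via (23.165,26.945): [(0, 20.156) (0, 0) (49, 0) (49, 34.5165)]  |A|=1339.4762
3. ⊥bis P0·P2 via (30.41,10.84): [(12.796, 23.9061) (0, 20.156) (0, 0) (45.023, 0)]  |A|=667.1215
4. ⊥bis P0·P3 via (23.52,11.545): [(25.3893, 14.5644) (16.3726, 0) (45.023, 0)]  |A|=208.6383
5. canonical 3-gon: [(25.3893, 14.5644) (16.3726, 0) (45.023, 0)]
6. shoelace: 208.6383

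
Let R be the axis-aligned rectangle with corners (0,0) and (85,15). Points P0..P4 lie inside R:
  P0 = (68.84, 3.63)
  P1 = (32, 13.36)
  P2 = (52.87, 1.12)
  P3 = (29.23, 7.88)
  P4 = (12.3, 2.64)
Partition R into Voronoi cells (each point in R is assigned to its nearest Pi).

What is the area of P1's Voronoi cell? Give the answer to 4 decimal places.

Area of P1's cell: 122.1944

1. box [0,85]×[0,15]: [(0, 0) (85, 0) (85, 15) (0, 15)]
2. ⊥bis P1·P0 via (50.42,8.495): [(0, 0) (48.1763, 0) (52.1381, 15) (0, 15)]  |A|=752.3581
3. ⊥bis P1·P2 via (42.435,7.24): [(0, 0) (38.1888, 0) (46.9861, 15) (0, 15)]  |A|=638.8123
4. ⊥bis P1·P3 via (30.615,10.62): [(41.2612, 5.2386) (46.9861, 15) (21.9499, 15)]  |A|=122.1944
5. ⊥bis P1·P4 via (22.15,8): [(41.2612, 5.2386) (46.9861, 15) (21.9499, 15)]  |A|=122.1944
6. canonical 3-gon: [(41.2612, 5.2386) (46.9861, 15) (21.9499, 15)]
7. shoelace: 122.1944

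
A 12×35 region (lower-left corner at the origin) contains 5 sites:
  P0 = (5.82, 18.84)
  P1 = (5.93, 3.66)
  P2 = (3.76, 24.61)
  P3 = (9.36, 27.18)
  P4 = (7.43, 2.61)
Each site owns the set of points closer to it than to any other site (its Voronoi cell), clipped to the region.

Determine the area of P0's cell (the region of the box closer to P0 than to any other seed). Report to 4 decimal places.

1. box [0,12]×[0,35]: [(0, 0) (12, 0) (12, 35) (0, 35)]
2. ⊥bis P0·P1 via (5.875,11.25): [(0, 11.2074) (12, 11.2944) (12, 35) (0, 35)]  |A|=284.9891
3. ⊥bis P0·P2 via (4.79,21.725): [(0, 20.0149) (0, 11.2074) (12, 11.2944) (12, 24.2991)]  |A|=130.873
4. ⊥bis P0·P3 via (7.59,23.01): [(7.9551, 22.855) (0, 20.0149) (0, 11.2074) (12, 11.2944) (12, 21.1381)]  |A|=124.4802
5. ⊥bis P0·P4 via (6.625,10.725): [(7.9551, 22.855) (0, 20.0149) (0, 11.2074) (12, 11.2944) (12, 21.1381)]  |A|=124.4802
6. canonical 5-gon: [(7.9551, 22.855) (0, 20.0149) (0, 11.2074) (12, 11.2944) (12, 21.1381)]
7. shoelace: 124.4802

Area of P0's cell: 124.4802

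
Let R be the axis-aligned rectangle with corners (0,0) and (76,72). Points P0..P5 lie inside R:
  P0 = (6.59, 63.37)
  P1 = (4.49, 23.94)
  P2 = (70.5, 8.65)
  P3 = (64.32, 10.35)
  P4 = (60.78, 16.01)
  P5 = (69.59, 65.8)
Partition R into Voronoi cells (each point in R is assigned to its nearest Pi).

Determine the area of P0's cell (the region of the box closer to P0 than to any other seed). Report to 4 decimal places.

1. box [0,76]×[0,72]: [(0, 0) (76, 0) (76, 72) (0, 72)]
2. ⊥bis P0·P1 via (5.54,43.655): [(0, 43.9501) (76, 39.9024) (76, 72) (0, 72)]  |A|=2285.6077
3. ⊥bis P0·P2 via (38.545,36.01): [(0, 43.9501) (43.3658, 41.6404) (69.3598, 72) (0, 72)]  |A|=1661.0705
4. ⊥bis P0·P3 via (35.455,36.86): [(0, 43.9501) (40.0096, 41.8192) (67.728, 72) (0, 72)]  |A|=1583.177
5. ⊥bis P0·P4 via (33.685,39.69): [(0, 43.9501) (35.7444, 42.0463) (61.9227, 72) (0, 72)]  |A|=1428.7193
6. ⊥bis P0·P5 via (38.09,64.585): [(0, 43.9501) (35.7444, 42.0463) (38.8235, 45.5695) (37.804, 72) (0, 72)]  |A|=1109.9844
7. canonical 5-gon: [(0, 43.9501) (35.7444, 42.0463) (38.8235, 45.5695) (37.804, 72) (0, 72)]
8. shoelace: 1109.9844

Area of P0's cell: 1109.9844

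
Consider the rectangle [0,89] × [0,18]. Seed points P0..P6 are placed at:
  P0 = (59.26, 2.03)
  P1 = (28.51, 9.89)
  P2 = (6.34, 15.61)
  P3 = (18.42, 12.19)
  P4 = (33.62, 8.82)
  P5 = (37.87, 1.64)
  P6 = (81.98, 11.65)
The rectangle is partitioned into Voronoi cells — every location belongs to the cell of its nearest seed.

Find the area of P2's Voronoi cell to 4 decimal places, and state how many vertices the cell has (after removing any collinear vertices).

1. box [0,89]×[0,18]: [(0, 0) (89, 0) (89, 18) (0, 18)]
2. ⊥bis P2·P0 via (32.8,8.82): [(0, 0) (30.5367, 0) (35.1557, 18) (0, 18)]  |A|=591.2314
3. ⊥bis P2·P1 via (17.425,12.75): [(0, 0) (14.1354, 0) (18.7795, 18) (0, 18)]  |A|=296.2346
4. ⊥bis P2·P3 via (12.38,13.9): [(0, 0) (8.4447, 0) (13.5408, 18) (0, 18)]  |A|=197.8695
5. ⊥bis P2·P4 via (19.98,12.215): [(0, 0) (8.4447, 0) (13.5408, 18) (0, 18)]  |A|=197.8695
6. ⊥bis P2·P5 via (22.105,8.625): [(0, 0) (8.4447, 0) (13.5408, 18) (0, 18)]  |A|=197.8695
7. ⊥bis P2·P6 via (44.16,13.63): [(0, 0) (8.4447, 0) (13.5408, 18) (0, 18)]  |A|=197.8695
8. canonical 4-gon: [(0, 0) (8.4447, 0) (13.5408, 18) (0, 18)]
9. shoelace: 197.8695

Area of P2's cell: 197.8695 (4 vertices)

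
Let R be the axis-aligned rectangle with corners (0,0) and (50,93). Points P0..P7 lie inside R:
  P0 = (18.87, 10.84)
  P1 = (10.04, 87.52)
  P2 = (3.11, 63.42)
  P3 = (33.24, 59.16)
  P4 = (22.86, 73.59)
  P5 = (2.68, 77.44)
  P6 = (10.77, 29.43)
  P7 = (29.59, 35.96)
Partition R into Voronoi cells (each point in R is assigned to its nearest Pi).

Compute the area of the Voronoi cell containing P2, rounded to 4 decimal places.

1. box [0,50]×[0,93]: [(0, 0) (50, 0) (50, 93) (0, 93)]
2. ⊥bis P2·P0 via (10.99,37.13): [(0, 33.8359) (50, 48.8226) (50, 93) (0, 93)]  |A|=2583.5365
3. ⊥bis P2·P1 via (6.575,75.47): [(0, 77.3607) (0, 33.8359) (50, 48.8226) (50, 62.9831)]  |A|=1442.1294
4. ⊥bis P2·P3 via (18.175,61.29): [(19.6484, 71.7107) (0, 77.3607) (0, 33.8359) (14.9259, 38.3097)]  |A|=666.3008
5. ⊥bis P2·P4 via (12.985,68.505): [(17.8573, 59.043) (9.8892, 74.517) (0, 77.3607) (0, 33.8359) (14.9259, 38.3097)]  |A|=601.9748
6. ⊥bis P2·P5 via (2.895,70.43): [(17.8573, 59.043) (11.8523, 70.7047) (0, 70.3412) (0, 33.8359) (14.9259, 38.3097)]  |A|=544.3175
7. ⊥bis P2·P6 via (6.94,46.425): [(16.3739, 48.551) (17.8573, 59.043) (11.8523, 70.7047) (0, 70.3412) (0, 44.861)]  |A|=380.8648
8. ⊥bis P2·P7 via (16.35,49.69): [(14.8014, 48.1966) (16.5641, 49.8965) (17.8573, 59.043) (11.8523, 70.7047) (0, 70.3412) (0, 44.861)]  |A|=379.8406
9. canonical 6-gon: [(14.8014, 48.1966) (16.5641, 49.8965) (17.8573, 59.043) (11.8523, 70.7047) (0, 70.3412) (0, 44.861)]
10. shoelace: 379.8406

Area of P2's cell: 379.8406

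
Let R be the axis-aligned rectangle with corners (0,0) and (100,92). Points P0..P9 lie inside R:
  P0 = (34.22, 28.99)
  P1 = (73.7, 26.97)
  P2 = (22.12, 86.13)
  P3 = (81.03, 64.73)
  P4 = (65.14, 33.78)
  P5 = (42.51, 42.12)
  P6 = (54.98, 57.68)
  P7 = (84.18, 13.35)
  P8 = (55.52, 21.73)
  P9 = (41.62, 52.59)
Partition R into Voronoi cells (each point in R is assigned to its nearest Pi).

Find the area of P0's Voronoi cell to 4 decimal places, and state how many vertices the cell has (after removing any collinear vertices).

1. box [0,100]×[0,92]: [(0, 0) (100, 0) (100, 92) (0, 92)]
2. ⊥bis P0·P1 via (53.96,27.98): [(0, 0) (52.5284, 0) (57.2356, 92) (0, 92)]  |A|=5049.1436
3. ⊥bis P0·P2 via (28.17,57.56): [(0, 51.5947) (0, 0) (52.5284, 0) (55.7725, 63.4051)]  |A|=3104.0686
4. ⊥bis P0·P3 via (57.625,46.86): [(46.4929, 61.4401) (0, 51.5947) (0, 0) (52.5284, 0) (55.0955, 50.173)]  |A|=3043.3393
5. ⊥bis P0·P4 via (49.68,31.385): [(45.0706, 61.1389) (0, 51.5947) (0, 0) (52.5284, 0) (53.0283, 9.7711)]  |A|=2820.1855
6. ⊥bis P0·P5 via (38.365,35.555): [(50.1907, 28.0885) (9.7056, 53.65) (0, 51.5947) (0, 0) (52.5284, 0) (53.0283, 9.7711)]  |A|=2216.599
7. ⊥bis P0·P6 via (44.6,43.335): [(50.1907, 28.0885) (9.7056, 53.65) (0, 51.5947) (0, 0) (52.5284, 0) (53.0283, 9.7711)]  |A|=2216.599
8. ⊥bis P0·P7 via (59.2,21.17): [(50.1907, 28.0885) (9.7056, 53.65) (0, 51.5947) (0, 0) (52.5284, 0) (53.0283, 9.7711)]  |A|=2216.599
9. ⊥bis P0·P8 via (44.87,25.36): [(46.5776, 30.3698) (9.7056, 53.65) (0, 51.5947) (0, 0) (36.2262, 0)]  |A|=1902.532
10. ⊥bis P0·P9 via (37.92,40.79): [(46.5776, 30.3698) (22.3324, 45.6776) (2.0663, 52.0323) (0, 51.5947) (0, 0) (36.2262, 0)]  |A|=1861.8675
11. canonical 6-gon: [(46.5776, 30.3698) (22.3324, 45.6776) (2.0663, 52.0323) (0, 51.5947) (0, 0) (36.2262, 0)]
12. shoelace: 1861.8675

Area of P0's cell: 1861.8675 (6 vertices)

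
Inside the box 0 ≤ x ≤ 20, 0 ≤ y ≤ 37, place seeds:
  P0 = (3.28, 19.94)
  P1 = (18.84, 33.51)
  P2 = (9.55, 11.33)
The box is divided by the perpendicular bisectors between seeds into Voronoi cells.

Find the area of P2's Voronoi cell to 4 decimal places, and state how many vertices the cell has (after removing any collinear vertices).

Area of P2's cell: 351.5387 (5 vertices)

1. box [0,20]×[0,37]: [(0, 0) (20, 0) (20, 37) (0, 37)]
2. ⊥bis P2·P0 via (6.415,15.635): [(0, 10.9634) (0, 0) (20, 0) (20, 25.5279)]  |A|=364.9136
3. ⊥bis P2·P1 via (14.195,22.42): [(15.1709, 22.0112) (0, 10.9634) (0, 0) (20, 0) (20, 19.9886)]  |A|=351.5387
4. canonical 5-gon: [(15.1709, 22.0112) (0, 10.9634) (0, 0) (20, 0) (20, 19.9886)]
5. shoelace: 351.5387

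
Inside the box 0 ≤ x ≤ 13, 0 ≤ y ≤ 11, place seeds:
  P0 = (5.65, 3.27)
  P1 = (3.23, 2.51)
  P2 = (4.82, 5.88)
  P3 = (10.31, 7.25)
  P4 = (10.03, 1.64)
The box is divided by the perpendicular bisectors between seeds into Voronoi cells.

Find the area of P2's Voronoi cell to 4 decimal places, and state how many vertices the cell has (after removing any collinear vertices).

1. box [0,13]×[0,11]: [(0, 0) (13, 0) (13, 11) (0, 11)]
2. ⊥bis P2·P0 via (5.235,4.575): [(0, 2.9102) (13, 7.0443) (13, 11) (0, 11)]  |A|=78.2954
3. ⊥bis P2·P1 via (4.025,4.195): [(0, 6.094) (4.0311, 4.1921) (13, 7.0443) (13, 11) (0, 11)]  |A|=71.8783
4. ⊥bis P2·P3 via (7.565,6.565): [(0, 6.094) (4.0311, 4.1921) (7.8538, 5.4078) (6.4583, 11) (0, 11)]  |A|=43.4086
5. ⊥bis P2·P4 via (7.425,3.76): [(0, 6.094) (4.0311, 4.1921) (7.8538, 5.4078) (6.4583, 11) (0, 11)]  |A|=43.4086
6. canonical 5-gon: [(0, 6.094) (4.0311, 4.1921) (7.8538, 5.4078) (6.4583, 11) (0, 11)]
7. shoelace: 43.4086

Area of P2's cell: 43.4086 (5 vertices)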